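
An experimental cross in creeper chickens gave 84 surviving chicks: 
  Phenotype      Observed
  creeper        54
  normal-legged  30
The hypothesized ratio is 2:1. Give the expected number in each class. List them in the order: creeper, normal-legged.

Total ratio parts = 3. Expected numbers out of 84:
  creeper: 84 × 2/3 = 56
  normal-legged: 84 × 1/3 = 28

56, 28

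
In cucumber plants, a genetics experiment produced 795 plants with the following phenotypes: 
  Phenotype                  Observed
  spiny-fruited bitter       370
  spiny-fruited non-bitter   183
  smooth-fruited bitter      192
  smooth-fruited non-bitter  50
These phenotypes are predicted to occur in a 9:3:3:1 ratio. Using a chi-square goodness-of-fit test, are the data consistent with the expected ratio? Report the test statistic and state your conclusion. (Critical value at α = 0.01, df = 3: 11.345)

Total ratio parts = 16. Expected numbers out of 795:
  spiny-fruited bitter: 795 × 9/16 = 447.1875
  spiny-fruited non-bitter: 795 × 3/16 = 149.0625
  smooth-fruited bitter: 795 × 3/16 = 149.0625
  smooth-fruited non-bitter: 795 × 1/16 = 49.6875
χ² = Σ (O − E)² / E
  spiny-fruited bitter: (370 − 447.1875)² / 447.1875 = 13.3231
  spiny-fruited non-bitter: (183 − 149.0625)² / 149.0625 = 7.7267
  smooth-fruited bitter: (192 − 149.0625)² / 149.0625 = 12.3682
  smooth-fruited non-bitter: (50 − 49.6875)² / 49.6875 = 0.0020
χ² = 13.3231 + 7.7267 + 12.3682 + 0.0020 = 33.420
Degrees of freedom = 4 − 1 = 3; critical value at α = 0.01 is 11.345.
Since 33.420 > 11.345, we reject the null hypothesis — the data do not fit the 9:3:3:1 ratio.

33.420; not consistent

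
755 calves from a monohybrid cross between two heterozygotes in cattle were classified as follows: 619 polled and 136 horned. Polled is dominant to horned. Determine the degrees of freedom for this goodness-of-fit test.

For a monohybrid cross between heterozygotes with complete dominance, the expected phenotypic ratio is 3:1.
A goodness-of-fit test with 2 phenotype classes has df = 2 − 1 = 1.

1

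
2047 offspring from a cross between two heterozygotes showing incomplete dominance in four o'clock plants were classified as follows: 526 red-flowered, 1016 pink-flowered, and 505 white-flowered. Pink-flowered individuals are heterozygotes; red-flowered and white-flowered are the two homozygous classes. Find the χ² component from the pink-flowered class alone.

0.055

With incomplete dominance, a heterozygote × heterozygote cross gives a 1:2:1 phenotypic ratio.
Total ratio parts = 4. Expected numbers out of 2047:
  red-flowered: 2047 × 1/4 = 511.75
  pink-flowered: 2047 × 2/4 = 1023.5
  white-flowered: 2047 × 1/4 = 511.75
Contribution of pink-flowered: (1016 − 1023.5)² / 1023.5 = 0.0550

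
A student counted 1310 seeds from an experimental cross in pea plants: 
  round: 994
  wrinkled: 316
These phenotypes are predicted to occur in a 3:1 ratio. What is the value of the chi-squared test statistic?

0.538

Under the 3:1 hypothesis (Σ ratio = 4, N = 1310):
  round: 1310 × 3/4 = 982.5
  wrinkled: 1310 × 1/4 = 327.5
χ² = Σ (O − E)² / E
  round: (994 − 982.5)² / 982.5 = 0.1346
  wrinkled: (316 − 327.5)² / 327.5 = 0.4038
χ² = 0.1346 + 0.4038 = 0.5384 ≈ 0.538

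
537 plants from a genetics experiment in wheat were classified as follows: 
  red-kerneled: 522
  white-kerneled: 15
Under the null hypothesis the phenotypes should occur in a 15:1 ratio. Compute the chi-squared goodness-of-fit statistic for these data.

Total ratio parts = 16. Expected numbers out of 537:
  red-kerneled: 537 × 15/16 = 503.4375
  white-kerneled: 537 × 1/16 = 33.5625
χ² = Σ (O − E)² / E
  red-kerneled: (522 − 503.4375)² / 503.4375 = 0.6844
  white-kerneled: (15 − 33.5625)² / 33.5625 = 10.2664
χ² = 0.6844 + 10.2664 = 10.9508 ≈ 10.951

10.951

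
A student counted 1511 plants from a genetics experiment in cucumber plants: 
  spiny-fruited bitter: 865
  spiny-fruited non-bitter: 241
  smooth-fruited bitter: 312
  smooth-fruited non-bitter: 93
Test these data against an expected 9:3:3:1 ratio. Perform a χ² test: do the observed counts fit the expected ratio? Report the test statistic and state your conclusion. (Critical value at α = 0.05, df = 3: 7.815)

Expected counts for N = 1511 under a 9:3:3:1 ratio (total parts = 16):
  spiny-fruited bitter: 1511 × 9/16 = 849.9375
  spiny-fruited non-bitter: 1511 × 3/16 = 283.3125
  smooth-fruited bitter: 1511 × 3/16 = 283.3125
  smooth-fruited non-bitter: 1511 × 1/16 = 94.4375
χ² = Σ (O − E)² / E
  spiny-fruited bitter: (865 − 849.9375)² / 849.9375 = 0.2669
  spiny-fruited non-bitter: (241 − 283.3125)² / 283.3125 = 6.3193
  smooth-fruited bitter: (312 − 283.3125)² / 283.3125 = 2.9048
  smooth-fruited non-bitter: (93 − 94.4375)² / 94.4375 = 0.0219
χ² = 0.2669 + 6.3193 + 2.9048 + 0.0219 = 9.5129 ≈ 9.513
Degrees of freedom = 4 − 1 = 3; critical value at α = 0.05 is 7.815.
Since 9.513 > 7.815, we reject the null hypothesis — the data do not fit the 9:3:3:1 ratio.

9.513; not consistent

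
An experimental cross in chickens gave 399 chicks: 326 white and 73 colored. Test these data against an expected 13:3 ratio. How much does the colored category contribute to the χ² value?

The 13:3 ratio has 16 parts, so with N = 399 the expected counts are:
  white: 399 × 13/16 = 324.1875
  colored: 399 × 3/16 = 74.8125
Contribution of colored: (73 − 74.8125)² / 74.8125 = 0.0439

0.044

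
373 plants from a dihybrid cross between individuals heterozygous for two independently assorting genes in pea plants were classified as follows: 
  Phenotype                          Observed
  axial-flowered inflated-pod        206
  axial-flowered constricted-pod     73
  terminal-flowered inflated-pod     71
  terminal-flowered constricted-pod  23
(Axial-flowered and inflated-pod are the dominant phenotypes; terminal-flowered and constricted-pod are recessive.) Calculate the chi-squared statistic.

A dihybrid F₂ with independent assortment and complete dominance at both loci gives a 9:3:3:1 phenotypic ratio.
Expected counts for N = 373 under a 9:3:3:1 ratio (total parts = 16):
  axial-flowered inflated-pod: 373 × 9/16 = 209.8125
  axial-flowered constricted-pod: 373 × 3/16 = 69.9375
  terminal-flowered inflated-pod: 373 × 3/16 = 69.9375
  terminal-flowered constricted-pod: 373 × 1/16 = 23.3125
χ² = Σ (O − E)² / E
  axial-flowered inflated-pod: (206 − 209.8125)² / 209.8125 = 0.0693
  axial-flowered constricted-pod: (73 − 69.9375)² / 69.9375 = 0.1341
  terminal-flowered inflated-pod: (71 − 69.9375)² / 69.9375 = 0.0161
  terminal-flowered constricted-pod: (23 − 23.3125)² / 23.3125 = 0.0042
χ² = 0.0693 + 0.1341 + 0.0161 + 0.0042 = 0.2237 ≈ 0.224

0.224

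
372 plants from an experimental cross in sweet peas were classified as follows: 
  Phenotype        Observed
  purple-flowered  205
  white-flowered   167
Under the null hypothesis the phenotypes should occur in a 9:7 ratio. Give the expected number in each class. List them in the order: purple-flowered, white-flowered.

209.25, 162.75

Expected counts for N = 372 under a 9:7 ratio (total parts = 16):
  purple-flowered: 372 × 9/16 = 209.25
  white-flowered: 372 × 7/16 = 162.75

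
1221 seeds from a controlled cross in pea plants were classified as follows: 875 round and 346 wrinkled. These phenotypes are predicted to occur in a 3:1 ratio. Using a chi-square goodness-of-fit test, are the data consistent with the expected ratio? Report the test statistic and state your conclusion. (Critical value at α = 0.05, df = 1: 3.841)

7.253; not consistent

Expected counts for N = 1221 under a 3:1 ratio (total parts = 4):
  round: 1221 × 3/4 = 915.75
  wrinkled: 1221 × 1/4 = 305.25
χ² = Σ (O − E)² / E
  round: (875 − 915.75)² / 915.75 = 1.8133
  wrinkled: (346 − 305.25)² / 305.25 = 5.4400
χ² = 1.8133 + 5.4400 = 7.2533 ≈ 7.253
Degrees of freedom = 2 − 1 = 1; critical value at α = 0.05 is 3.841.
Since 7.253 > 3.841, we reject the null hypothesis — the data do not fit the 3:1 ratio.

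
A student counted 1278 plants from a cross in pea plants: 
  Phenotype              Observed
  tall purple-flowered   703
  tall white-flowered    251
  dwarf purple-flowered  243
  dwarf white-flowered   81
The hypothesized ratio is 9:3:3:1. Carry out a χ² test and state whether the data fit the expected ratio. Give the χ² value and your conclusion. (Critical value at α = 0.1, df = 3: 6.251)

0.954; consistent

Under the 9:3:3:1 hypothesis (Σ ratio = 16, N = 1278):
  tall purple-flowered: 1278 × 9/16 = 718.875
  tall white-flowered: 1278 × 3/16 = 239.625
  dwarf purple-flowered: 1278 × 3/16 = 239.625
  dwarf white-flowered: 1278 × 1/16 = 79.875
χ² = Σ (O − E)² / E
  tall purple-flowered: (703 − 718.875)² / 718.875 = 0.3506
  tall white-flowered: (251 − 239.625)² / 239.625 = 0.5400
  dwarf purple-flowered: (243 − 239.625)² / 239.625 = 0.0475
  dwarf white-flowered: (81 − 79.875)² / 79.875 = 0.0158
χ² = 0.3506 + 0.5400 + 0.0475 + 0.0158 = 0.9539 ≈ 0.954
Degrees of freedom = 4 − 1 = 3; critical value at α = 0.1 is 6.251.
Since 0.954 < 6.251, we fail to reject the null hypothesis — the data are consistent with the 9:3:3:1 ratio.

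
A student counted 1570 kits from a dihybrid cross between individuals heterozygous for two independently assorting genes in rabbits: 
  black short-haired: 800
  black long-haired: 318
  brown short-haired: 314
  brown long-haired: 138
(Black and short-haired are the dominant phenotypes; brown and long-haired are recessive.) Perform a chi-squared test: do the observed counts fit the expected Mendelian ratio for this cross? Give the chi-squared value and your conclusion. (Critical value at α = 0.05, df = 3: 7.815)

A dihybrid F₂ with independent assortment and complete dominance at both loci gives a 9:3:3:1 phenotypic ratio.
The 9:3:3:1 ratio has 16 parts, so with N = 1570 the expected counts are:
  black short-haired: 1570 × 9/16 = 883.125
  black long-haired: 1570 × 3/16 = 294.375
  brown short-haired: 1570 × 3/16 = 294.375
  brown long-haired: 1570 × 1/16 = 98.125
χ² = Σ (O − E)² / E
  black short-haired: (800 − 883.125)² / 883.125 = 7.8242
  black long-haired: (318 − 294.375)² / 294.375 = 1.8960
  brown short-haired: (314 − 294.375)² / 294.375 = 1.3083
  brown long-haired: (138 − 98.125)² / 98.125 = 16.2040
χ² = 7.8242 + 1.8960 + 1.3083 + 16.2040 = 27.2325 ≈ 27.233
Degrees of freedom = 4 − 1 = 3; critical value at α = 0.05 is 7.815.
Since 27.233 > 7.815, we reject the null hypothesis — the data do not fit the 9:3:3:1 ratio.

27.233; not consistent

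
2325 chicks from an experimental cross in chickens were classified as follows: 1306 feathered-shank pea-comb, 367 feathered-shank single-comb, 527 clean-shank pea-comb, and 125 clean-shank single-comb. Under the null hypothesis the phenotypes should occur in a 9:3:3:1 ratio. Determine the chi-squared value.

Expected counts for N = 2325 under a 9:3:3:1 ratio (total parts = 16):
  feathered-shank pea-comb: 2325 × 9/16 = 1307.8125
  feathered-shank single-comb: 2325 × 3/16 = 435.9375
  clean-shank pea-comb: 2325 × 3/16 = 435.9375
  clean-shank single-comb: 2325 × 1/16 = 145.3125
χ² = Σ (O − E)² / E
  feathered-shank pea-comb: (1306 − 1307.8125)² / 1307.8125 = 0.0025
  feathered-shank single-comb: (367 − 435.9375)² / 435.9375 = 10.9015
  clean-shank pea-comb: (527 − 435.9375)² / 435.9375 = 19.0219
  clean-shank single-comb: (125 − 145.3125)² / 145.3125 = 2.8394
χ² = 0.0025 + 10.9015 + 19.0219 + 2.8394 = 32.7653 ≈ 32.765

32.765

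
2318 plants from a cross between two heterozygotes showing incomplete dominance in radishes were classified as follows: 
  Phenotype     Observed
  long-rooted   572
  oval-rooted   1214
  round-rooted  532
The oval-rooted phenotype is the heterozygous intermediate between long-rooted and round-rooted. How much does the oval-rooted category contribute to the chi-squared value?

2.610

With incomplete dominance, a heterozygote × heterozygote cross gives a 1:2:1 phenotypic ratio.
Under the 1:2:1 hypothesis (Σ ratio = 4, N = 2318):
  long-rooted: 2318 × 1/4 = 579.5
  oval-rooted: 2318 × 2/4 = 1159
  round-rooted: 2318 × 1/4 = 579.5
Contribution of oval-rooted: (1214 − 1159)² / 1159 = 2.6100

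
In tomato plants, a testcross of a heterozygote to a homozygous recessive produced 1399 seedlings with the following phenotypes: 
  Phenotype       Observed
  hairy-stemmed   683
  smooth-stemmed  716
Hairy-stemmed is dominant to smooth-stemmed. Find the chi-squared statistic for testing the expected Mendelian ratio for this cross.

A testcross of a heterozygote (Aa × aa) gives a 1:1 phenotypic ratio.
Under the 1:1 hypothesis (Σ ratio = 2, N = 1399):
  hairy-stemmed: 1399 × 1/2 = 699.5
  smooth-stemmed: 1399 × 1/2 = 699.5
χ² = Σ (O − E)² / E
  hairy-stemmed: (683 − 699.5)² / 699.5 = 0.3892
  smooth-stemmed: (716 − 699.5)² / 699.5 = 0.3892
χ² = 0.3892 + 0.3892 = 0.7784 ≈ 0.778

0.778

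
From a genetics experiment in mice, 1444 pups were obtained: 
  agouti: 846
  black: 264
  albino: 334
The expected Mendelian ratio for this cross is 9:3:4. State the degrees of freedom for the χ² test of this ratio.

A goodness-of-fit test with 3 phenotype classes has df = 3 − 1 = 2.

2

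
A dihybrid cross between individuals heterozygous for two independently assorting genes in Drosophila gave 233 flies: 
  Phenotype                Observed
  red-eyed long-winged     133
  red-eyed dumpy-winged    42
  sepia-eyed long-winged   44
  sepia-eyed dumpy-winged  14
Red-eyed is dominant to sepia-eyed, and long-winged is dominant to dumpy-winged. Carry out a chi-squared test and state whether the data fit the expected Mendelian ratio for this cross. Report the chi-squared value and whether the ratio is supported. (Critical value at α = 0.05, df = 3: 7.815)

A dihybrid F₂ with independent assortment and complete dominance at both loci gives a 9:3:3:1 phenotypic ratio.
Total ratio parts = 16. Expected numbers out of 233:
  red-eyed long-winged: 233 × 9/16 = 131.0625
  red-eyed dumpy-winged: 233 × 3/16 = 43.6875
  sepia-eyed long-winged: 233 × 3/16 = 43.6875
  sepia-eyed dumpy-winged: 233 × 1/16 = 14.5625
χ² = Σ (O − E)² / E
  red-eyed long-winged: (133 − 131.0625)² / 131.0625 = 0.0286
  red-eyed dumpy-winged: (42 − 43.6875)² / 43.6875 = 0.0652
  sepia-eyed long-winged: (44 − 43.6875)² / 43.6875 = 0.0022
  sepia-eyed dumpy-winged: (14 − 14.5625)² / 14.5625 = 0.0217
χ² = 0.0286 + 0.0652 + 0.0022 + 0.0217 = 0.1177 ≈ 0.118
Degrees of freedom = 4 − 1 = 3; critical value at α = 0.05 is 7.815.
Since 0.118 < 7.815, we fail to reject the null hypothesis — the data are consistent with the 9:3:3:1 ratio.

0.118; consistent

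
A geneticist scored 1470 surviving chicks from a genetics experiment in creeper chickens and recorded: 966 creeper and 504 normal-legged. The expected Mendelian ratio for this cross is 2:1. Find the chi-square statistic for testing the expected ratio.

0.600

Under the 2:1 hypothesis (Σ ratio = 3, N = 1470):
  creeper: 1470 × 2/3 = 980
  normal-legged: 1470 × 1/3 = 490
χ² = Σ (O − E)² / E
  creeper: (966 − 980)² / 980 = 0.2000
  normal-legged: (504 − 490)² / 490 = 0.4000
χ² = 0.2000 + 0.4000 = 0.600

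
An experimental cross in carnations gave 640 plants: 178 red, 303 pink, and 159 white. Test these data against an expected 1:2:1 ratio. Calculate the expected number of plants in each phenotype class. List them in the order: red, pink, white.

Total ratio parts = 4. Expected numbers out of 640:
  red: 640 × 1/4 = 160
  pink: 640 × 2/4 = 320
  white: 640 × 1/4 = 160

160, 320, 160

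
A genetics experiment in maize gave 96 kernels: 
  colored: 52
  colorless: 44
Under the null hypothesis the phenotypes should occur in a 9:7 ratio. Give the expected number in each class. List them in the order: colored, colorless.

Total ratio parts = 16. Expected numbers out of 96:
  colored: 96 × 9/16 = 54
  colorless: 96 × 7/16 = 42

54, 42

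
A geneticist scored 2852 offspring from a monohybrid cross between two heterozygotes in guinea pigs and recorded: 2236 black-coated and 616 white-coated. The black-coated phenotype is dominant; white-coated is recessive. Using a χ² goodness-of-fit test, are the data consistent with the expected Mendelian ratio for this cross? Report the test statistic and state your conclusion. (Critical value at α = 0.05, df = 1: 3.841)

17.595; not consistent

For a monohybrid cross between heterozygotes with complete dominance, the expected phenotypic ratio is 3:1.
The 3:1 ratio has 4 parts, so with N = 2852 the expected counts are:
  black-coated: 2852 × 3/4 = 2139
  white-coated: 2852 × 1/4 = 713
χ² = Σ (O − E)² / E
  black-coated: (2236 − 2139)² / 2139 = 4.3988
  white-coated: (616 − 713)² / 713 = 13.1964
χ² = 4.3988 + 13.1964 = 17.5952 ≈ 17.595
Degrees of freedom = 2 − 1 = 1; critical value at α = 0.05 is 3.841.
Since 17.595 > 3.841, we reject the null hypothesis — the data do not fit the 3:1 ratio.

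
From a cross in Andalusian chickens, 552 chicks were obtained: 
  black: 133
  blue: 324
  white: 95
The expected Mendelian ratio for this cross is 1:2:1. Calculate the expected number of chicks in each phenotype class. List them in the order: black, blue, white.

Total ratio parts = 4. Expected numbers out of 552:
  black: 552 × 1/4 = 138
  blue: 552 × 2/4 = 276
  white: 552 × 1/4 = 138

138, 276, 138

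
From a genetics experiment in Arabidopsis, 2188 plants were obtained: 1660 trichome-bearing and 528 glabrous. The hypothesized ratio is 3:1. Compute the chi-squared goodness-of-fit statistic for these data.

0.880

Expected counts for N = 2188 under a 3:1 ratio (total parts = 4):
  trichome-bearing: 2188 × 3/4 = 1641
  glabrous: 2188 × 1/4 = 547
χ² = Σ (O − E)² / E
  trichome-bearing: (1660 − 1641)² / 1641 = 0.2200
  glabrous: (528 − 547)² / 547 = 0.6600
χ² = 0.2200 + 0.6600 = 0.880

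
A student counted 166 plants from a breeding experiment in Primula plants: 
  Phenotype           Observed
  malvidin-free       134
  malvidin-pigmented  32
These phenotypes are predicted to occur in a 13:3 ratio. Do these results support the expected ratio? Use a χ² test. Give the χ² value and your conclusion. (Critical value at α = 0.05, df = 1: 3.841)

0.030; consistent

Under the 13:3 hypothesis (Σ ratio = 16, N = 166):
  malvidin-free: 166 × 13/16 = 134.875
  malvidin-pigmented: 166 × 3/16 = 31.125
χ² = Σ (O − E)² / E
  malvidin-free: (134 − 134.875)² / 134.875 = 0.0057
  malvidin-pigmented: (32 − 31.125)² / 31.125 = 0.0246
χ² = 0.0057 + 0.0246 = 0.0303 ≈ 0.030
Degrees of freedom = 2 − 1 = 1; critical value at α = 0.05 is 3.841.
Since 0.030 < 3.841, we fail to reject the null hypothesis — the data are consistent with the 13:3 ratio.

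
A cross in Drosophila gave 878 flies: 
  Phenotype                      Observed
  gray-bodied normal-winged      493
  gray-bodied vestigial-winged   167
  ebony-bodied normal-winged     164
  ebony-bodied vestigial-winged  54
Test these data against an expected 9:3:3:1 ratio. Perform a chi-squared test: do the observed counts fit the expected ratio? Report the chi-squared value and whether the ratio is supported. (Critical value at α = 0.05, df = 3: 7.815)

0.052; consistent

Total ratio parts = 16. Expected numbers out of 878:
  gray-bodied normal-winged: 878 × 9/16 = 493.875
  gray-bodied vestigial-winged: 878 × 3/16 = 164.625
  ebony-bodied normal-winged: 878 × 3/16 = 164.625
  ebony-bodied vestigial-winged: 878 × 1/16 = 54.875
χ² = Σ (O − E)² / E
  gray-bodied normal-winged: (493 − 493.875)² / 493.875 = 0.0016
  gray-bodied vestigial-winged: (167 − 164.625)² / 164.625 = 0.0343
  ebony-bodied normal-winged: (164 − 164.625)² / 164.625 = 0.0024
  ebony-bodied vestigial-winged: (54 − 54.875)² / 54.875 = 0.0140
χ² = 0.0016 + 0.0343 + 0.0024 + 0.0140 = 0.0523 ≈ 0.052
Degrees of freedom = 4 − 1 = 3; critical value at α = 0.05 is 7.815.
Since 0.052 < 7.815, we fail to reject the null hypothesis — the data are consistent with the 9:3:3:1 ratio.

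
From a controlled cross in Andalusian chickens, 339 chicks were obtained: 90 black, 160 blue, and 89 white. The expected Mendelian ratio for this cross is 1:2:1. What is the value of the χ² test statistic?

1.071

Total ratio parts = 4. Expected numbers out of 339:
  black: 339 × 1/4 = 84.75
  blue: 339 × 2/4 = 169.5
  white: 339 × 1/4 = 84.75
χ² = Σ (O − E)² / E
  black: (90 − 84.75)² / 84.75 = 0.3252
  blue: (160 − 169.5)² / 169.5 = 0.5324
  white: (89 − 84.75)² / 84.75 = 0.2131
χ² = 0.3252 + 0.5324 + 0.2131 = 1.0707 ≈ 1.071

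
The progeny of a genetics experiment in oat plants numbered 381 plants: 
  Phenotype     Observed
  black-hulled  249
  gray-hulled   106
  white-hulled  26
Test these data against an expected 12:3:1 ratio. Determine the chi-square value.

Under the 12:3:1 hypothesis (Σ ratio = 16, N = 381):
  black-hulled: 381 × 12/16 = 285.75
  gray-hulled: 381 × 3/16 = 71.4375
  white-hulled: 381 × 1/16 = 23.8125
χ² = Σ (O − E)² / E
  black-hulled: (249 − 285.75)² / 285.75 = 4.7264
  gray-hulled: (106 − 71.4375)² / 71.4375 = 16.7218
  white-hulled: (26 − 23.8125)² / 23.8125 = 0.2010
χ² = 4.7264 + 16.7218 + 0.2010 = 21.6492 ≈ 21.649

21.649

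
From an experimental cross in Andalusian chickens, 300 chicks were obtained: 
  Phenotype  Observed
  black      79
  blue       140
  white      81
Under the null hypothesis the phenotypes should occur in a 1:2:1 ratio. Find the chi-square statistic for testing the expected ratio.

1.360

Expected counts for N = 300 under a 1:2:1 ratio (total parts = 4):
  black: 300 × 1/4 = 75
  blue: 300 × 2/4 = 150
  white: 300 × 1/4 = 75
χ² = Σ (O − E)² / E
  black: (79 − 75)² / 75 = 0.2133
  blue: (140 − 150)² / 150 = 0.6667
  white: (81 − 75)² / 75 = 0.4800
χ² = 0.2133 + 0.6667 + 0.4800 = 1.360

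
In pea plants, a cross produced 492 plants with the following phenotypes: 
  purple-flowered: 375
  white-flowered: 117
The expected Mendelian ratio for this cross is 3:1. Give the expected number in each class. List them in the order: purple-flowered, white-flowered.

Expected counts for N = 492 under a 3:1 ratio (total parts = 4):
  purple-flowered: 492 × 3/4 = 369
  white-flowered: 492 × 1/4 = 123

369, 123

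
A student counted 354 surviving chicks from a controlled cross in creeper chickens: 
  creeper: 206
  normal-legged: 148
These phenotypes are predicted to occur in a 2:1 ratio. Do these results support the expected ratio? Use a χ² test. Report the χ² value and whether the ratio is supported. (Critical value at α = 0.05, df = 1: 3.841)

Under the 2:1 hypothesis (Σ ratio = 3, N = 354):
  creeper: 354 × 2/3 = 236
  normal-legged: 354 × 1/3 = 118
χ² = Σ (O − E)² / E
  creeper: (206 − 236)² / 236 = 3.8136
  normal-legged: (148 − 118)² / 118 = 7.6271
χ² = 3.8136 + 7.6271 = 11.4407 ≈ 11.441
Degrees of freedom = 2 − 1 = 1; critical value at α = 0.05 is 3.841.
Since 11.441 > 3.841, we reject the null hypothesis — the data do not fit the 2:1 ratio.

11.441; not consistent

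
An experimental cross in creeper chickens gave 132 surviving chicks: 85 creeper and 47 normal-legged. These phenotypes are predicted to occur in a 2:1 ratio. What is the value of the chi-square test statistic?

Under the 2:1 hypothesis (Σ ratio = 3, N = 132):
  creeper: 132 × 2/3 = 88
  normal-legged: 132 × 1/3 = 44
χ² = Σ (O − E)² / E
  creeper: (85 − 88)² / 88 = 0.1023
  normal-legged: (47 − 44)² / 44 = 0.2045
χ² = 0.1023 + 0.2045 = 0.3068 ≈ 0.307

0.307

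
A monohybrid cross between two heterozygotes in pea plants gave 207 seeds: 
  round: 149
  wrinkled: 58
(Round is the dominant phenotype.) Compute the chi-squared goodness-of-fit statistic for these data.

1.006

For a monohybrid cross between heterozygotes with complete dominance, the expected phenotypic ratio is 3:1.
Under the 3:1 hypothesis (Σ ratio = 4, N = 207):
  round: 207 × 3/4 = 155.25
  wrinkled: 207 × 1/4 = 51.75
χ² = Σ (O − E)² / E
  round: (149 − 155.25)² / 155.25 = 0.2516
  wrinkled: (58 − 51.75)² / 51.75 = 0.7548
χ² = 0.2516 + 0.7548 = 1.0064 ≈ 1.006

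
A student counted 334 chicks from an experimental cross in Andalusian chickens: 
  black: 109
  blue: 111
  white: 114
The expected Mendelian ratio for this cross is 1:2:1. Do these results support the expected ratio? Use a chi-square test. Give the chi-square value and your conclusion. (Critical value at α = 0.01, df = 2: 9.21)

The 1:2:1 ratio has 4 parts, so with N = 334 the expected counts are:
  black: 334 × 1/4 = 83.5
  blue: 334 × 2/4 = 167
  white: 334 × 1/4 = 83.5
χ² = Σ (O − E)² / E
  black: (109 − 83.5)² / 83.5 = 7.7874
  blue: (111 − 167)² / 167 = 18.7784
  white: (114 − 83.5)² / 83.5 = 11.1407
χ² = 7.7874 + 18.7784 + 11.1407 = 37.7065 ≈ 37.707
Degrees of freedom = 3 − 1 = 2; critical value at α = 0.01 is 9.21.
Since 37.707 > 9.21, we reject the null hypothesis — the data do not fit the 1:2:1 ratio.

37.707; not consistent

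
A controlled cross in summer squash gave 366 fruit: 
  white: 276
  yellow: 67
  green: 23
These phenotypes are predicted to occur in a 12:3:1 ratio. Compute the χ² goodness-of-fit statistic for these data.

0.047

Total ratio parts = 16. Expected numbers out of 366:
  white: 366 × 12/16 = 274.5
  yellow: 366 × 3/16 = 68.625
  green: 366 × 1/16 = 22.875
χ² = Σ (O − E)² / E
  white: (276 − 274.5)² / 274.5 = 0.0082
  yellow: (67 − 68.625)² / 68.625 = 0.0385
  green: (23 − 22.875)² / 22.875 = 0.0007
χ² = 0.0082 + 0.0385 + 0.0007 = 0.0474 ≈ 0.047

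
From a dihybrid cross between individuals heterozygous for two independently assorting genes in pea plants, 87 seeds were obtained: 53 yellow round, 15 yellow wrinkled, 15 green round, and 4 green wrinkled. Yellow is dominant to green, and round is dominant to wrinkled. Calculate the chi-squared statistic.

A dihybrid F₂ with independent assortment and complete dominance at both loci gives a 9:3:3:1 phenotypic ratio.
The 9:3:3:1 ratio has 16 parts, so with N = 87 the expected counts are:
  yellow round: 87 × 9/16 = 48.9375
  yellow wrinkled: 87 × 3/16 = 16.3125
  green round: 87 × 3/16 = 16.3125
  green wrinkled: 87 × 1/16 = 5.4375
χ² = Σ (O − E)² / E
  yellow round: (53 − 48.9375)² / 48.9375 = 0.3372
  yellow wrinkled: (15 − 16.3125)² / 16.3125 = 0.1056
  green round: (15 − 16.3125)² / 16.3125 = 0.1056
  green wrinkled: (4 − 5.4375)² / 5.4375 = 0.3800
χ² = 0.3372 + 0.1056 + 0.1056 + 0.3800 = 0.9284 ≈ 0.928

0.928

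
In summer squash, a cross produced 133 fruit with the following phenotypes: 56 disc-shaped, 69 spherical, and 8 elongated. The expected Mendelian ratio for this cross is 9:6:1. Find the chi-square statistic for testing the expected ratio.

The 9:6:1 ratio has 16 parts, so with N = 133 the expected counts are:
  disc-shaped: 133 × 9/16 = 74.8125
  spherical: 133 × 6/16 = 49.875
  elongated: 133 × 1/16 = 8.3125
χ² = Σ (O − E)² / E
  disc-shaped: (56 − 74.8125)² / 74.8125 = 4.7306
  spherical: (69 − 49.875)² / 49.875 = 7.3336
  elongated: (8 − 8.3125)² / 8.3125 = 0.0117
χ² = 4.7306 + 7.3336 + 0.0117 = 12.0759 ≈ 12.076

12.076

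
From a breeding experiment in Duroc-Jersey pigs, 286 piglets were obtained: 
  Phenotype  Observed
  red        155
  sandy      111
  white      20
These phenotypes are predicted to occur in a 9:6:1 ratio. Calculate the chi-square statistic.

Expected counts for N = 286 under a 9:6:1 ratio (total parts = 16):
  red: 286 × 9/16 = 160.875
  sandy: 286 × 6/16 = 107.25
  white: 286 × 1/16 = 17.875
χ² = Σ (O − E)² / E
  red: (155 − 160.875)² / 160.875 = 0.2145
  sandy: (111 − 107.25)² / 107.25 = 0.1311
  white: (20 − 17.875)² / 17.875 = 0.2526
χ² = 0.2145 + 0.1311 + 0.2526 = 0.5982 ≈ 0.598

0.598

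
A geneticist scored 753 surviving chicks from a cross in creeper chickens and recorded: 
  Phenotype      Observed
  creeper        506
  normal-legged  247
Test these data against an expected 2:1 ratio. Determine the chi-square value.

The 2:1 ratio has 3 parts, so with N = 753 the expected counts are:
  creeper: 753 × 2/3 = 502
  normal-legged: 753 × 1/3 = 251
χ² = Σ (O − E)² / E
  creeper: (506 − 502)² / 502 = 0.0319
  normal-legged: (247 − 251)² / 251 = 0.0637
χ² = 0.0319 + 0.0637 = 0.0956 ≈ 0.096

0.096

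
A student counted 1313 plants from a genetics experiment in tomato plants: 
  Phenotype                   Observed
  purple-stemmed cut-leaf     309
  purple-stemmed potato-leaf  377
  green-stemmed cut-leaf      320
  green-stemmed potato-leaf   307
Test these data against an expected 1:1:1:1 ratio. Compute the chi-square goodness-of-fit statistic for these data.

9.952

Under the 1:1:1:1 hypothesis (Σ ratio = 4, N = 1313):
  purple-stemmed cut-leaf: 1313 × 1/4 = 328.25
  purple-stemmed potato-leaf: 1313 × 1/4 = 328.25
  green-stemmed cut-leaf: 1313 × 1/4 = 328.25
  green-stemmed potato-leaf: 1313 × 1/4 = 328.25
χ² = Σ (O − E)² / E
  purple-stemmed cut-leaf: (309 − 328.25)² / 328.25 = 1.1289
  purple-stemmed potato-leaf: (377 − 328.25)² / 328.25 = 7.2401
  green-stemmed cut-leaf: (320 − 328.25)² / 328.25 = 0.2073
  green-stemmed potato-leaf: (307 − 328.25)² / 328.25 = 1.3757
χ² = 1.1289 + 7.2401 + 0.2073 + 1.3757 = 9.952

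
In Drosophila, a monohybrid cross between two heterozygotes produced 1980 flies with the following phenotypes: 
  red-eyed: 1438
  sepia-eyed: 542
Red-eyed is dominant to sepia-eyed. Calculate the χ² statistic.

For a monohybrid cross between heterozygotes with complete dominance, the expected phenotypic ratio is 3:1.
Under the 3:1 hypothesis (Σ ratio = 4, N = 1980):
  red-eyed: 1980 × 3/4 = 1485
  sepia-eyed: 1980 × 1/4 = 495
χ² = Σ (O − E)² / E
  red-eyed: (1438 − 1485)² / 1485 = 1.4875
  sepia-eyed: (542 − 495)² / 495 = 4.4626
χ² = 1.4875 + 4.4626 = 5.9501 ≈ 5.950

5.950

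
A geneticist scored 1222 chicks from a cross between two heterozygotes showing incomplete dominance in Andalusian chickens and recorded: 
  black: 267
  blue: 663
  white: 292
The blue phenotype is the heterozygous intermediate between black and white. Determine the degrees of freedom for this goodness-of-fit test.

2

With incomplete dominance, a heterozygote × heterozygote cross gives a 1:2:1 phenotypic ratio.
A goodness-of-fit test with 3 phenotype classes has df = 3 − 1 = 2.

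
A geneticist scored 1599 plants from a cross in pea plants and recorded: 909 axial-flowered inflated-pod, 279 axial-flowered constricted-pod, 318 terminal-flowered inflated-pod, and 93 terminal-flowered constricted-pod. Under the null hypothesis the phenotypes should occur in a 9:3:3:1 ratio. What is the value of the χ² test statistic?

3.131

The 9:3:3:1 ratio has 16 parts, so with N = 1599 the expected counts are:
  axial-flowered inflated-pod: 1599 × 9/16 = 899.4375
  axial-flowered constricted-pod: 1599 × 3/16 = 299.8125
  terminal-flowered inflated-pod: 1599 × 3/16 = 299.8125
  terminal-flowered constricted-pod: 1599 × 1/16 = 99.9375
χ² = Σ (O − E)² / E
  axial-flowered inflated-pod: (909 − 899.4375)² / 899.4375 = 0.1017
  axial-flowered constricted-pod: (279 − 299.8125)² / 299.8125 = 1.4448
  terminal-flowered inflated-pod: (318 − 299.8125)² / 299.8125 = 1.1033
  terminal-flowered constricted-pod: (93 − 99.9375)² / 99.9375 = 0.4816
χ² = 0.1017 + 1.4448 + 1.1033 + 0.4816 = 3.1314 ≈ 3.131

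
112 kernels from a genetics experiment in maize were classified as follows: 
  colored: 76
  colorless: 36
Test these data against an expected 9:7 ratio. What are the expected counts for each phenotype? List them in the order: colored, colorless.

Total ratio parts = 16. Expected numbers out of 112:
  colored: 112 × 9/16 = 63
  colorless: 112 × 7/16 = 49

63, 49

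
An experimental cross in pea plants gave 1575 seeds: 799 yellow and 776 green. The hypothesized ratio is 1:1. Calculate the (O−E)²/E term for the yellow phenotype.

Expected counts for N = 1575 under a 1:1 ratio (total parts = 2):
  yellow: 1575 × 1/2 = 787.5
  green: 1575 × 1/2 = 787.5
Contribution of yellow: (799 − 787.5)² / 787.5 = 0.1679

0.168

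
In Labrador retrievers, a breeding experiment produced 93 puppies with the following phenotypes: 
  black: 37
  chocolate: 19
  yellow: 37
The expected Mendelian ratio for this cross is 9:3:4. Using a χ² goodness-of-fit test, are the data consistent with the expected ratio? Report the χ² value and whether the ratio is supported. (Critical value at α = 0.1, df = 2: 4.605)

The 9:3:4 ratio has 16 parts, so with N = 93 the expected counts are:
  black: 93 × 9/16 = 52.3125
  chocolate: 93 × 3/16 = 17.4375
  yellow: 93 × 4/16 = 23.25
χ² = Σ (O − E)² / E
  black: (37 − 52.3125)² / 52.3125 = 4.4822
  chocolate: (19 − 17.4375)² / 17.4375 = 0.1400
  yellow: (37 − 23.25)² / 23.25 = 8.1317
χ² = 4.4822 + 0.1400 + 8.1317 = 12.7539 ≈ 12.754
Degrees of freedom = 3 − 1 = 2; critical value at α = 0.1 is 4.605.
Since 12.754 > 4.605, we reject the null hypothesis — the data do not fit the 9:3:4 ratio.

12.754; not consistent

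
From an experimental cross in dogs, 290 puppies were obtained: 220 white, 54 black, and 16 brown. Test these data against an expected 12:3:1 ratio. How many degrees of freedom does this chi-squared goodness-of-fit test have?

2

A goodness-of-fit test with 3 phenotype classes has df = 3 − 1 = 2.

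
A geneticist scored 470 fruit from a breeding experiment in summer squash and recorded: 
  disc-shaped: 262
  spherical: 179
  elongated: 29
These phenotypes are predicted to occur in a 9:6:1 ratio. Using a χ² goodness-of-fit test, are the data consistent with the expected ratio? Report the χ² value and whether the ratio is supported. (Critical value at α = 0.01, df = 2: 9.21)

0.069; consistent

Expected counts for N = 470 under a 9:6:1 ratio (total parts = 16):
  disc-shaped: 470 × 9/16 = 264.375
  spherical: 470 × 6/16 = 176.25
  elongated: 470 × 1/16 = 29.375
χ² = Σ (O − E)² / E
  disc-shaped: (262 − 264.375)² / 264.375 = 0.0213
  spherical: (179 − 176.25)² / 176.25 = 0.0429
  elongated: (29 − 29.375)² / 29.375 = 0.0048
χ² = 0.0213 + 0.0429 + 0.0048 = 0.069
Degrees of freedom = 3 − 1 = 2; critical value at α = 0.01 is 9.21.
Since 0.069 < 9.21, we fail to reject the null hypothesis — the data are consistent with the 9:6:1 ratio.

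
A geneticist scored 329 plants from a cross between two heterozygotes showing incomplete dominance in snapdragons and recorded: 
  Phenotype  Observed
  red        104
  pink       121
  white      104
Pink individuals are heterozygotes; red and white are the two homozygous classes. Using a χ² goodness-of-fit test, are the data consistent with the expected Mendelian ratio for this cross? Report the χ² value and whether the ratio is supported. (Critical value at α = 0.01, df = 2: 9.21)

23.006; not consistent

With incomplete dominance, a heterozygote × heterozygote cross gives a 1:2:1 phenotypic ratio.
Under the 1:2:1 hypothesis (Σ ratio = 4, N = 329):
  red: 329 × 1/4 = 82.25
  pink: 329 × 2/4 = 164.5
  white: 329 × 1/4 = 82.25
χ² = Σ (O − E)² / E
  red: (104 − 82.25)² / 82.25 = 5.7515
  pink: (121 − 164.5)² / 164.5 = 11.5030
  white: (104 − 82.25)² / 82.25 = 5.7515
χ² = 5.7515 + 11.5030 + 5.7515 = 23.006
Degrees of freedom = 3 − 1 = 2; critical value at α = 0.01 is 9.21.
Since 23.006 > 9.21, we reject the null hypothesis — the data do not fit the 1:2:1 ratio.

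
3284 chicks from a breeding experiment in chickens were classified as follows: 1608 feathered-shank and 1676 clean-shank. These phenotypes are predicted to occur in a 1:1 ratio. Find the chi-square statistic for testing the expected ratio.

Expected counts for N = 3284 under a 1:1 ratio (total parts = 2):
  feathered-shank: 3284 × 1/2 = 1642
  clean-shank: 3284 × 1/2 = 1642
χ² = Σ (O − E)² / E
  feathered-shank: (1608 − 1642)² / 1642 = 0.7040
  clean-shank: (1676 − 1642)² / 1642 = 0.7040
χ² = 0.7040 + 0.7040 = 1.408

1.408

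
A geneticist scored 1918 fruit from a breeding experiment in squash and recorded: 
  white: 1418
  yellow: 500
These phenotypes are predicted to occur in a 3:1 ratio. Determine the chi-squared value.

1.169

Expected counts for N = 1918 under a 3:1 ratio (total parts = 4):
  white: 1918 × 3/4 = 1438.5
  yellow: 1918 × 1/4 = 479.5
χ² = Σ (O − E)² / E
  white: (1418 − 1438.5)² / 1438.5 = 0.2921
  yellow: (500 − 479.5)² / 479.5 = 0.8764
χ² = 0.2921 + 0.8764 = 1.1685 ≈ 1.169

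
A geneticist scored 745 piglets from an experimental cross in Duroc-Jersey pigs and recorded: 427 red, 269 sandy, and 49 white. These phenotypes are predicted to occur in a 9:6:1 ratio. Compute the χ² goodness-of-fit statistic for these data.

The 9:6:1 ratio has 16 parts, so with N = 745 the expected counts are:
  red: 745 × 9/16 = 419.0625
  sandy: 745 × 6/16 = 279.375
  white: 745 × 1/16 = 46.5625
χ² = Σ (O − E)² / E
  red: (427 − 419.0625)² / 419.0625 = 0.1503
  sandy: (269 − 279.375)² / 279.375 = 0.3853
  white: (49 − 46.5625)² / 46.5625 = 0.1276
χ² = 0.1503 + 0.3853 + 0.1276 = 0.6632 ≈ 0.663

0.663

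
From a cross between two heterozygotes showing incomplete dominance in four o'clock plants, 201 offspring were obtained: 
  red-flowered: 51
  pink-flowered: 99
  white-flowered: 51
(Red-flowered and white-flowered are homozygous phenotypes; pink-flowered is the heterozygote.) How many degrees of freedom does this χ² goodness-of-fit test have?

2

With incomplete dominance, a heterozygote × heterozygote cross gives a 1:2:1 phenotypic ratio.
A goodness-of-fit test with 3 phenotype classes has df = 3 − 1 = 2.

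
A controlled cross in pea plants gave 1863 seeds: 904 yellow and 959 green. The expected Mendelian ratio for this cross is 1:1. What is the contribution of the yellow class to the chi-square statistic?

Under the 1:1 hypothesis (Σ ratio = 2, N = 1863):
  yellow: 1863 × 1/2 = 931.5
  green: 1863 × 1/2 = 931.5
Contribution of yellow: (904 − 931.5)² / 931.5 = 0.8119

0.812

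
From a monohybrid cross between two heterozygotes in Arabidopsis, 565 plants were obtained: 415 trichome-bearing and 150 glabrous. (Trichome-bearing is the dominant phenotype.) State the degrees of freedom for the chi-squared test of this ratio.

For a monohybrid cross between heterozygotes with complete dominance, the expected phenotypic ratio is 3:1.
A goodness-of-fit test with 2 phenotype classes has df = 2 − 1 = 1.

1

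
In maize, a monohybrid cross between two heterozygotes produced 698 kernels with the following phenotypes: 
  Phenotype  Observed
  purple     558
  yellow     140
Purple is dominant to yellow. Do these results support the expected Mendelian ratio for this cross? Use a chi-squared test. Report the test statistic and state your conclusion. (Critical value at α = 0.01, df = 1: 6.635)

9.095; not consistent

For a monohybrid cross between heterozygotes with complete dominance, the expected phenotypic ratio is 3:1.
Total ratio parts = 4. Expected numbers out of 698:
  purple: 698 × 3/4 = 523.5
  yellow: 698 × 1/4 = 174.5
χ² = Σ (O − E)² / E
  purple: (558 − 523.5)² / 523.5 = 2.2736
  yellow: (140 − 174.5)² / 174.5 = 6.8209
χ² = 2.2736 + 6.8209 = 9.0945 ≈ 9.095
Degrees of freedom = 2 − 1 = 1; critical value at α = 0.01 is 6.635.
Since 9.095 > 6.635, we reject the null hypothesis — the data do not fit the 3:1 ratio.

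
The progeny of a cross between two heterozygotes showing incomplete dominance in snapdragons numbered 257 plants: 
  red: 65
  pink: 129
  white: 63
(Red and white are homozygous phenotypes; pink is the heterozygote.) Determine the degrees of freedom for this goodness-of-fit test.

With incomplete dominance, a heterozygote × heterozygote cross gives a 1:2:1 phenotypic ratio.
A goodness-of-fit test with 3 phenotype classes has df = 3 − 1 = 2.

2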